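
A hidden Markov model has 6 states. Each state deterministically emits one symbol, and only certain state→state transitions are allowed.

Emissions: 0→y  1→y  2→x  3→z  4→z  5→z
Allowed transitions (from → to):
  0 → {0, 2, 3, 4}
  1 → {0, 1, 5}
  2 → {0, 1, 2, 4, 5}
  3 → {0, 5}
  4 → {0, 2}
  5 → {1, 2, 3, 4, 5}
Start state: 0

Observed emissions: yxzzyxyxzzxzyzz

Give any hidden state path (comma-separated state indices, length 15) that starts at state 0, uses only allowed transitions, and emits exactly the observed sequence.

0,2,5,3,0,2,0,2,5,4,2,5,1,5,4

  [0] y  {0,1}  => 0  start
  [1] x  {2}  => 2  0->2 ok
  [2] z  {3,4,5}  => 5  2->5 ok
  [3] z  {3,4,5}  => 3  5->3 ok
  [4] y  {0,1}  => 0  3->0 ok
  [5] x  {2}  => 2  0->2 ok
  [6] y  {0,1}  => 0  2->0 ok
  [7] x  {2}  => 2  0->2 ok
  [8] z  {3,4,5}  => 5  2->5 ok
  [9] z  {3,4,5}  => 4  5->4 ok
  [10] x  {2}  => 2  4->2 ok
  [11] z  {3,4,5}  => 5  2->5 ok
  [12] y  {0,1}  => 1  5->1 ok
  [13] z  {3,4,5}  => 5  1->5 ok
  [14] z  {3,4,5}  => 4  5->4 ok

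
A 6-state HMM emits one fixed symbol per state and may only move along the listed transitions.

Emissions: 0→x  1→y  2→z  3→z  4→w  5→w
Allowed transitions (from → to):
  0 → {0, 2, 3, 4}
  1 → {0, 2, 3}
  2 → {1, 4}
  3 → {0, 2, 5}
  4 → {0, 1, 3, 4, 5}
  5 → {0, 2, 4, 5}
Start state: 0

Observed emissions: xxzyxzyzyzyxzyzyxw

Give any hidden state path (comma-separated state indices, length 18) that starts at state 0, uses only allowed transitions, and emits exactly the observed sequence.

  [0] x  {0}  => 0  start
  [1] x  {0}  => 0  0->0 ok
  [2] z  {2,3}  => 2  0->2 ok
  [3] y  {1}  => 1  2->1 ok
  [4] x  {0}  => 0  1->0 ok
  [5] z  {2,3}  => 2  0->2 ok
  [6] y  {1}  => 1  2->1 ok
  [7] z  {2,3}  => 2  1->2 ok
  [8] y  {1}  => 1  2->1 ok
  [9] z  {2,3}  => 2  1->2 ok
  [10] y  {1}  => 1  2->1 ok
  [11] x  {0}  => 0  1->0 ok
  [12] z  {2,3}  => 2  0->2 ok
  [13] y  {1}  => 1  2->1 ok
  [14] z  {2,3}  => 2  1->2 ok
  [15] y  {1}  => 1  2->1 ok
  [16] x  {0}  => 0  1->0 ok
  [17] w  {4,5}  => 4  0->4 ok

0,0,2,1,0,2,1,2,1,2,1,0,2,1,2,1,0,4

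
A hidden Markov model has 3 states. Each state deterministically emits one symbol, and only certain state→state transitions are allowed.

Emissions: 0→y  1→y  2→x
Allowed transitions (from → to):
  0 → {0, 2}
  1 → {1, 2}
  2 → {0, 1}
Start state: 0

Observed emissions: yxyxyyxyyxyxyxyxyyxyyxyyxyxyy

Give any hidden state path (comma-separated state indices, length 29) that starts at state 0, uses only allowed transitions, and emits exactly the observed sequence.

0,2,1,2,0,0,2,1,1,2,0,2,0,2,0,2,0,0,2,1,1,2,0,0,2,0,2,1,1

  pos 0: y in {0,1}, choose 0; start
  pos 1: x in {2}, choose 2; 0->2 ok
  pos 2: y in {0,1}, choose 1; 2->1 ok
  pos 3: x in {2}, choose 2; 1->2 ok
  pos 4: y in {0,1}, choose 0; 2->0 ok
  pos 5: y in {0,1}, choose 0; 0->0 ok
  pos 6: x in {2}, choose 2; 0->2 ok
  pos 7: y in {0,1}, choose 1; 2->1 ok
  pos 8: y in {0,1}, choose 1; 1->1 ok
  pos 9: x in {2}, choose 2; 1->2 ok
  pos 10: y in {0,1}, choose 0; 2->0 ok
  pos 11: x in {2}, choose 2; 0->2 ok
  pos 12: y in {0,1}, choose 0; 2->0 ok
  pos 13: x in {2}, choose 2; 0->2 ok
  pos 14: y in {0,1}, choose 0; 2->0 ok
  pos 15: x in {2}, choose 2; 0->2 ok
  pos 16: y in {0,1}, choose 0; 2->0 ok
  pos 17: y in {0,1}, choose 0; 0->0 ok
  pos 18: x in {2}, choose 2; 0->2 ok
  pos 19: y in {0,1}, choose 1; 2->1 ok
  pos 20: y in {0,1}, choose 1; 1->1 ok
  pos 21: x in {2}, choose 2; 1->2 ok
  pos 22: y in {0,1}, choose 0; 2->0 ok
  pos 23: y in {0,1}, choose 0; 0->0 ok
  pos 24: x in {2}, choose 2; 0->2 ok
  pos 25: y in {0,1}, choose 0; 2->0 ok
  pos 26: x in {2}, choose 2; 0->2 ok
  pos 27: y in {0,1}, choose 1; 2->1 ok
  pos 28: y in {0,1}, choose 1; 1->1 ok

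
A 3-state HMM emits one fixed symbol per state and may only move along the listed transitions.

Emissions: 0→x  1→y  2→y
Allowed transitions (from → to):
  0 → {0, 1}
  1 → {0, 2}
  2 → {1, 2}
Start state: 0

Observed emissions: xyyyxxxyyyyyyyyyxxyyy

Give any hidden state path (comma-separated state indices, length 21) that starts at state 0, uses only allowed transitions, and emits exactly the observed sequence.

  [0] x  {0}  => 0  start
  [1] y  {1,2}  => 1  0->1 ok
  [2] y  {1,2}  => 2  1->2 ok
  [3] y  {1,2}  => 1  2->1 ok
  [4] x  {0}  => 0  1->0 ok
  [5] x  {0}  => 0  0->0 ok
  [6] x  {0}  => 0  0->0 ok
  [7] y  {1,2}  => 1  0->1 ok
  [8] y  {1,2}  => 2  1->2 ok
  [9] y  {1,2}  => 2  2->2 ok
  [10] y  {1,2}  => 2  2->2 ok
  [11] y  {1,2}  => 1  2->1 ok
  [12] y  {1,2}  => 2  1->2 ok
  [13] y  {1,2}  => 2  2->2 ok
  [14] y  {1,2}  => 2  2->2 ok
  [15] y  {1,2}  => 1  2->1 ok
  [16] x  {0}  => 0  1->0 ok
  [17] x  {0}  => 0  0->0 ok
  [18] y  {1,2}  => 1  0->1 ok
  [19] y  {1,2}  => 2  1->2 ok
  [20] y  {1,2}  => 1  2->1 ok

0,1,2,1,0,0,0,1,2,2,2,1,2,2,2,1,0,0,1,2,1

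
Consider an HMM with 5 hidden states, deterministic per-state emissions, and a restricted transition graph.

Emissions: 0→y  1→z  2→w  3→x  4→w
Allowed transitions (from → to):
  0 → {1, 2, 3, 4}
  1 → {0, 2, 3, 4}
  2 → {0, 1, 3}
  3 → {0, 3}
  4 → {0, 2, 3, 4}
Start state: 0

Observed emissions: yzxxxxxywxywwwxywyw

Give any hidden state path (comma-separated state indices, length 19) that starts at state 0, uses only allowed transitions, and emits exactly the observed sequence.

0,1,3,3,3,3,3,0,2,3,0,4,4,2,3,0,4,0,4

  t0 'y' -> {0}, take 0 (start)
  t1 'z' -> {1}, take 1 (0->1 ok)
  t2 'x' -> {3}, take 3 (1->3 ok)
  t3 'x' -> {3}, take 3 (3->3 ok)
  t4 'x' -> {3}, take 3 (3->3 ok)
  t5 'x' -> {3}, take 3 (3->3 ok)
  t6 'x' -> {3}, take 3 (3->3 ok)
  t7 'y' -> {0}, take 0 (3->0 ok)
  t8 'w' -> {2,4}, take 2 (0->2 ok)
  t9 'x' -> {3}, take 3 (2->3 ok)
  t10 'y' -> {0}, take 0 (3->0 ok)
  t11 'w' -> {2,4}, take 4 (0->4 ok)
  t12 'w' -> {2,4}, take 4 (4->4 ok)
  t13 'w' -> {2,4}, take 2 (4->2 ok)
  t14 'x' -> {3}, take 3 (2->3 ok)
  t15 'y' -> {0}, take 0 (3->0 ok)
  t16 'w' -> {2,4}, take 4 (0->4 ok)
  t17 'y' -> {0}, take 0 (4->0 ok)
  t18 'w' -> {2,4}, take 4 (0->4 ok)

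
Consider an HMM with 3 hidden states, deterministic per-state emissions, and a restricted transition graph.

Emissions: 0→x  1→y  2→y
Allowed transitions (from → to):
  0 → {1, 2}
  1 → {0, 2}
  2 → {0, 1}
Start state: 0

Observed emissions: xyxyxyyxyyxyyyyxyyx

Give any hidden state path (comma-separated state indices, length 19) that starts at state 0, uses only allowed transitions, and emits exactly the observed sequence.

0,2,0,1,0,2,1,0,2,1,0,1,2,1,2,0,2,1,0

  pos 0: x in {0}, choose 0; start
  pos 1: y in {1,2}, choose 2; 0->2 ok
  pos 2: x in {0}, choose 0; 2->0 ok
  pos 3: y in {1,2}, choose 1; 0->1 ok
  pos 4: x in {0}, choose 0; 1->0 ok
  pos 5: y in {1,2}, choose 2; 0->2 ok
  pos 6: y in {1,2}, choose 1; 2->1 ok
  pos 7: x in {0}, choose 0; 1->0 ok
  pos 8: y in {1,2}, choose 2; 0->2 ok
  pos 9: y in {1,2}, choose 1; 2->1 ok
  pos 10: x in {0}, choose 0; 1->0 ok
  pos 11: y in {1,2}, choose 1; 0->1 ok
  pos 12: y in {1,2}, choose 2; 1->2 ok
  pos 13: y in {1,2}, choose 1; 2->1 ok
  pos 14: y in {1,2}, choose 2; 1->2 ok
  pos 15: x in {0}, choose 0; 2->0 ok
  pos 16: y in {1,2}, choose 2; 0->2 ok
  pos 17: y in {1,2}, choose 1; 2->1 ok
  pos 18: x in {0}, choose 0; 1->0 ok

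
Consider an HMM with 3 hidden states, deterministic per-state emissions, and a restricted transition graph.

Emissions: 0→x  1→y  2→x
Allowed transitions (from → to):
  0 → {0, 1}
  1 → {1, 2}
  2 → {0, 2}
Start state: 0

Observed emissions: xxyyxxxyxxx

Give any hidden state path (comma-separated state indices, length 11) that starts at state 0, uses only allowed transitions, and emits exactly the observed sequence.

0,0,1,1,2,2,0,1,2,0,0

  pos 0: x in {0,2}, choose 0; start
  pos 1: x in {0,2}, choose 0; 0->0 ok
  pos 2: y in {1}, choose 1; 0->1 ok
  pos 3: y in {1}, choose 1; 1->1 ok
  pos 4: x in {0,2}, choose 2; 1->2 ok
  pos 5: x in {0,2}, choose 2; 2->2 ok
  pos 6: x in {0,2}, choose 0; 2->0 ok
  pos 7: y in {1}, choose 1; 0->1 ok
  pos 8: x in {0,2}, choose 2; 1->2 ok
  pos 9: x in {0,2}, choose 0; 2->0 ok
  pos 10: x in {0,2}, choose 0; 0->0 ok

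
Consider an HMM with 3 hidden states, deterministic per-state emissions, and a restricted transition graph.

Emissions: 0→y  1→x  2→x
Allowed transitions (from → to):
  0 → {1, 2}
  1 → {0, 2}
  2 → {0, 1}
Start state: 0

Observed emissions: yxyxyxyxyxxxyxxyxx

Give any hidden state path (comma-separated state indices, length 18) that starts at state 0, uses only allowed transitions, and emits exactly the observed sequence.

  t0 'y' -> {0}, take 0 (start)
  t1 'x' -> {1,2}, take 1 (0->1 ok)
  t2 'y' -> {0}, take 0 (1->0 ok)
  t3 'x' -> {1,2}, take 2 (0->2 ok)
  t4 'y' -> {0}, take 0 (2->0 ok)
  t5 'x' -> {1,2}, take 1 (0->1 ok)
  t6 'y' -> {0}, take 0 (1->0 ok)
  t7 'x' -> {1,2}, take 2 (0->2 ok)
  t8 'y' -> {0}, take 0 (2->0 ok)
  t9 'x' -> {1,2}, take 1 (0->1 ok)
  t10 'x' -> {1,2}, take 2 (1->2 ok)
  t11 'x' -> {1,2}, take 1 (2->1 ok)
  t12 'y' -> {0}, take 0 (1->0 ok)
  t13 'x' -> {1,2}, take 1 (0->1 ok)
  t14 'x' -> {1,2}, take 2 (1->2 ok)
  t15 'y' -> {0}, take 0 (2->0 ok)
  t16 'x' -> {1,2}, take 2 (0->2 ok)
  t17 'x' -> {1,2}, take 1 (2->1 ok)

0,1,0,2,0,1,0,2,0,1,2,1,0,1,2,0,2,1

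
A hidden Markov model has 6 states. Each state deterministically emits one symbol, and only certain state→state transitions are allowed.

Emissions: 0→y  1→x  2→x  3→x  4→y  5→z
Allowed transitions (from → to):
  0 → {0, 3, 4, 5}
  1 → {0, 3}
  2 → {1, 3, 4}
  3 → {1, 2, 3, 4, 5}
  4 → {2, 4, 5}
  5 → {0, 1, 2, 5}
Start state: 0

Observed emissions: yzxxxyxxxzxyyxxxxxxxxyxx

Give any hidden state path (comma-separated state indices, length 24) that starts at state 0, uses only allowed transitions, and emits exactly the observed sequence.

0,5,1,3,2,4,2,1,3,5,1,0,0,3,3,1,3,3,1,3,3,4,2,1

  0: obs=y cand={0,4} pick 0 [start]
  1: obs=z cand={5} pick 5 [0->5 ok]
  2: obs=x cand={1,2,3} pick 1 [5->1 ok]
  3: obs=x cand={1,2,3} pick 3 [1->3 ok]
  4: obs=x cand={1,2,3} pick 2 [3->2 ok]
  5: obs=y cand={0,4} pick 4 [2->4 ok]
  6: obs=x cand={1,2,3} pick 2 [4->2 ok]
  7: obs=x cand={1,2,3} pick 1 [2->1 ok]
  8: obs=x cand={1,2,3} pick 3 [1->3 ok]
  9: obs=z cand={5} pick 5 [3->5 ok]
  10: obs=x cand={1,2,3} pick 1 [5->1 ok]
  11: obs=y cand={0,4} pick 0 [1->0 ok]
  12: obs=y cand={0,4} pick 0 [0->0 ok]
  13: obs=x cand={1,2,3} pick 3 [0->3 ok]
  14: obs=x cand={1,2,3} pick 3 [3->3 ok]
  15: obs=x cand={1,2,3} pick 1 [3->1 ok]
  16: obs=x cand={1,2,3} pick 3 [1->3 ok]
  17: obs=x cand={1,2,3} pick 3 [3->3 ok]
  18: obs=x cand={1,2,3} pick 1 [3->1 ok]
  19: obs=x cand={1,2,3} pick 3 [1->3 ok]
  20: obs=x cand={1,2,3} pick 3 [3->3 ok]
  21: obs=y cand={0,4} pick 4 [3->4 ok]
  22: obs=x cand={1,2,3} pick 2 [4->2 ok]
  23: obs=x cand={1,2,3} pick 1 [2->1 ok]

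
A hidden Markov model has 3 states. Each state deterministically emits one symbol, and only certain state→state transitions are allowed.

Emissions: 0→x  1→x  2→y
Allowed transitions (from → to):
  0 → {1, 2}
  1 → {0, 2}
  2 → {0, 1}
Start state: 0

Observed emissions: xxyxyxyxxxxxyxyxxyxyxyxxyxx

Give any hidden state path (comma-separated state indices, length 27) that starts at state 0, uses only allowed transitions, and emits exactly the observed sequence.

  t0 'x' -> {0,1}, take 0 (start)
  t1 'x' -> {0,1}, take 1 (0->1 ok)
  t2 'y' -> {2}, take 2 (1->2 ok)
  t3 'x' -> {0,1}, take 1 (2->1 ok)
  t4 'y' -> {2}, take 2 (1->2 ok)
  t5 'x' -> {0,1}, take 1 (2->1 ok)
  t6 'y' -> {2}, take 2 (1->2 ok)
  t7 'x' -> {0,1}, take 1 (2->1 ok)
  t8 'x' -> {0,1}, take 0 (1->0 ok)
  t9 'x' -> {0,1}, take 1 (0->1 ok)
  t10 'x' -> {0,1}, take 0 (1->0 ok)
  t11 'x' -> {0,1}, take 1 (0->1 ok)
  t12 'y' -> {2}, take 2 (1->2 ok)
  t13 'x' -> {0,1}, take 0 (2->0 ok)
  t14 'y' -> {2}, take 2 (0->2 ok)
  t15 'x' -> {0,1}, take 1 (2->1 ok)
  t16 'x' -> {0,1}, take 0 (1->0 ok)
  t17 'y' -> {2}, take 2 (0->2 ok)
  t18 'x' -> {0,1}, take 0 (2->0 ok)
  t19 'y' -> {2}, take 2 (0->2 ok)
  t20 'x' -> {0,1}, take 1 (2->1 ok)
  t21 'y' -> {2}, take 2 (1->2 ok)
  t22 'x' -> {0,1}, take 0 (2->0 ok)
  t23 'x' -> {0,1}, take 1 (0->1 ok)
  t24 'y' -> {2}, take 2 (1->2 ok)
  t25 'x' -> {0,1}, take 0 (2->0 ok)
  t26 'x' -> {0,1}, take 1 (0->1 ok)

0,1,2,1,2,1,2,1,0,1,0,1,2,0,2,1,0,2,0,2,1,2,0,1,2,0,1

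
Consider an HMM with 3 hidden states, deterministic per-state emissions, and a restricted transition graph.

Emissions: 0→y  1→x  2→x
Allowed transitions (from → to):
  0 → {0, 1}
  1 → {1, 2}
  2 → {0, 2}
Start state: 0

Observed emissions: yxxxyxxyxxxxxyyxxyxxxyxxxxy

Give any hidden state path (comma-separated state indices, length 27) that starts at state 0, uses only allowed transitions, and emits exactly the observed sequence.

0,1,2,2,0,1,2,0,1,1,1,1,2,0,0,1,2,0,1,2,2,0,1,1,1,2,0

  t0 'y' -> {0}, take 0 (start)
  t1 'x' -> {1,2}, take 1 (0->1 ok)
  t2 'x' -> {1,2}, take 2 (1->2 ok)
  t3 'x' -> {1,2}, take 2 (2->2 ok)
  t4 'y' -> {0}, take 0 (2->0 ok)
  t5 'x' -> {1,2}, take 1 (0->1 ok)
  t6 'x' -> {1,2}, take 2 (1->2 ok)
  t7 'y' -> {0}, take 0 (2->0 ok)
  t8 'x' -> {1,2}, take 1 (0->1 ok)
  t9 'x' -> {1,2}, take 1 (1->1 ok)
  t10 'x' -> {1,2}, take 1 (1->1 ok)
  t11 'x' -> {1,2}, take 1 (1->1 ok)
  t12 'x' -> {1,2}, take 2 (1->2 ok)
  t13 'y' -> {0}, take 0 (2->0 ok)
  t14 'y' -> {0}, take 0 (0->0 ok)
  t15 'x' -> {1,2}, take 1 (0->1 ok)
  t16 'x' -> {1,2}, take 2 (1->2 ok)
  t17 'y' -> {0}, take 0 (2->0 ok)
  t18 'x' -> {1,2}, take 1 (0->1 ok)
  t19 'x' -> {1,2}, take 2 (1->2 ok)
  t20 'x' -> {1,2}, take 2 (2->2 ok)
  t21 'y' -> {0}, take 0 (2->0 ok)
  t22 'x' -> {1,2}, take 1 (0->1 ok)
  t23 'x' -> {1,2}, take 1 (1->1 ok)
  t24 'x' -> {1,2}, take 1 (1->1 ok)
  t25 'x' -> {1,2}, take 2 (1->2 ok)
  t26 'y' -> {0}, take 0 (2->0 ok)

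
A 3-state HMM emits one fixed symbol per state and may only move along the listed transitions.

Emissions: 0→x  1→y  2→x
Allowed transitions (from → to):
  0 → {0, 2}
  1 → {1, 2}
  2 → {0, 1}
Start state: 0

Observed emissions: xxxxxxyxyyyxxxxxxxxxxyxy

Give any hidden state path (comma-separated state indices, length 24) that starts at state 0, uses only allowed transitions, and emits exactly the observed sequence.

  [0] x  {0,2}  => 0  start
  [1] x  {0,2}  => 0  0->0 ok
  [2] x  {0,2}  => 0  0->0 ok
  [3] x  {0,2}  => 2  0->2 ok
  [4] x  {0,2}  => 0  2->0 ok
  [5] x  {0,2}  => 2  0->2 ok
  [6] y  {1}  => 1  2->1 ok
  [7] x  {0,2}  => 2  1->2 ok
  [8] y  {1}  => 1  2->1 ok
  [9] y  {1}  => 1  1->1 ok
  [10] y  {1}  => 1  1->1 ok
  [11] x  {0,2}  => 2  1->2 ok
  [12] x  {0,2}  => 0  2->0 ok
  [13] x  {0,2}  => 0  0->0 ok
  [14] x  {0,2}  => 0  0->0 ok
  [15] x  {0,2}  => 2  0->2 ok
  [16] x  {0,2}  => 0  2->0 ok
  [17] x  {0,2}  => 2  0->2 ok
  [18] x  {0,2}  => 0  2->0 ok
  [19] x  {0,2}  => 0  0->0 ok
  [20] x  {0,2}  => 2  0->2 ok
  [21] y  {1}  => 1  2->1 ok
  [22] x  {0,2}  => 2  1->2 ok
  [23] y  {1}  => 1  2->1 ok

0,0,0,2,0,2,1,2,1,1,1,2,0,0,0,2,0,2,0,0,2,1,2,1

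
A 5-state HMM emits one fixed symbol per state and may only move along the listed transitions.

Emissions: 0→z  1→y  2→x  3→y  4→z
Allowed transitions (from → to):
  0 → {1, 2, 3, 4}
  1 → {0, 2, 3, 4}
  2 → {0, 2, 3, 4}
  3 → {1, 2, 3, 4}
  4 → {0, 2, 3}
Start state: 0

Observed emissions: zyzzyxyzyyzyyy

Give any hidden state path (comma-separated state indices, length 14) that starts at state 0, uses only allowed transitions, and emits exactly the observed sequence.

0,1,4,0,3,2,3,4,3,1,0,3,3,3

  0: obs=z cand={0,4} pick 0 [start]
  1: obs=y cand={1,3} pick 1 [0->1 ok]
  2: obs=z cand={0,4} pick 4 [1->4 ok]
  3: obs=z cand={0,4} pick 0 [4->0 ok]
  4: obs=y cand={1,3} pick 3 [0->3 ok]
  5: obs=x cand={2} pick 2 [3->2 ok]
  6: obs=y cand={1,3} pick 3 [2->3 ok]
  7: obs=z cand={0,4} pick 4 [3->4 ok]
  8: obs=y cand={1,3} pick 3 [4->3 ok]
  9: obs=y cand={1,3} pick 1 [3->1 ok]
  10: obs=z cand={0,4} pick 0 [1->0 ok]
  11: obs=y cand={1,3} pick 3 [0->3 ok]
  12: obs=y cand={1,3} pick 3 [3->3 ok]
  13: obs=y cand={1,3} pick 3 [3->3 ok]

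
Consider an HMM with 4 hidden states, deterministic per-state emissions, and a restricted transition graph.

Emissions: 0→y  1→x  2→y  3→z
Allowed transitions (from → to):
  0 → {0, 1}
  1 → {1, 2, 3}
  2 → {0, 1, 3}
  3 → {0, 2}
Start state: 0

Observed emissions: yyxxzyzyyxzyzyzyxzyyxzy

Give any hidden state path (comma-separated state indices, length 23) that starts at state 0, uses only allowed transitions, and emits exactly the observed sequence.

0,0,1,1,3,2,3,0,0,1,3,2,3,2,3,0,1,3,0,0,1,3,2

  [0] y  {0,2}  => 0  start
  [1] y  {0,2}  => 0  0->0 ok
  [2] x  {1}  => 1  0->1 ok
  [3] x  {1}  => 1  1->1 ok
  [4] z  {3}  => 3  1->3 ok
  [5] y  {0,2}  => 2  3->2 ok
  [6] z  {3}  => 3  2->3 ok
  [7] y  {0,2}  => 0  3->0 ok
  [8] y  {0,2}  => 0  0->0 ok
  [9] x  {1}  => 1  0->1 ok
  [10] z  {3}  => 3  1->3 ok
  [11] y  {0,2}  => 2  3->2 ok
  [12] z  {3}  => 3  2->3 ok
  [13] y  {0,2}  => 2  3->2 ok
  [14] z  {3}  => 3  2->3 ok
  [15] y  {0,2}  => 0  3->0 ok
  [16] x  {1}  => 1  0->1 ok
  [17] z  {3}  => 3  1->3 ok
  [18] y  {0,2}  => 0  3->0 ok
  [19] y  {0,2}  => 0  0->0 ok
  [20] x  {1}  => 1  0->1 ok
  [21] z  {3}  => 3  1->3 ok
  [22] y  {0,2}  => 2  3->2 ok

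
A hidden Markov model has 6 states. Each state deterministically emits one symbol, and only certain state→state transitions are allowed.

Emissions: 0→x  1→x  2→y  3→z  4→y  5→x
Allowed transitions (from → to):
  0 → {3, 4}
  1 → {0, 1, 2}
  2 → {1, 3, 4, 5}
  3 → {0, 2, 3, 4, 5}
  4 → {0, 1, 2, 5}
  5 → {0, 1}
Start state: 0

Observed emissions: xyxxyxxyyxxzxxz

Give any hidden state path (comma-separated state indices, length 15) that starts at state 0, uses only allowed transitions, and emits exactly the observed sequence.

  t0 'x' -> {0,1,5}, take 0 (start)
  t1 'y' -> {2,4}, take 4 (0->4 ok)
  t2 'x' -> {0,1,5}, take 5 (4->5 ok)
  t3 'x' -> {0,1,5}, take 0 (5->0 ok)
  t4 'y' -> {2,4}, take 4 (0->4 ok)
  t5 'x' -> {0,1,5}, take 5 (4->5 ok)
  t6 'x' -> {0,1,5}, take 1 (5->1 ok)
  t7 'y' -> {2,4}, take 2 (1->2 ok)
  t8 'y' -> {2,4}, take 4 (2->4 ok)
  t9 'x' -> {0,1,5}, take 1 (4->1 ok)
  t10 'x' -> {0,1,5}, take 0 (1->0 ok)
  t11 'z' -> {3}, take 3 (0->3 ok)
  t12 'x' -> {0,1,5}, take 5 (3->5 ok)
  t13 'x' -> {0,1,5}, take 0 (5->0 ok)
  t14 'z' -> {3}, take 3 (0->3 ok)

0,4,5,0,4,5,1,2,4,1,0,3,5,0,3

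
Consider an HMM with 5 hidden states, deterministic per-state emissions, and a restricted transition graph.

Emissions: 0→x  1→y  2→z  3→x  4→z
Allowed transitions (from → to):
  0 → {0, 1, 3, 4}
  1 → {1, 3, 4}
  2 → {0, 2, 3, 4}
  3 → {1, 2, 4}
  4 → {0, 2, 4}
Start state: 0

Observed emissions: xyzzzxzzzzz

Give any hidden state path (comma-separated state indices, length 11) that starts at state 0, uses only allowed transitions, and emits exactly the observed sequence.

  0: obs=x cand={0,3} pick 0 [start]
  1: obs=y cand={1} pick 1 [0->1 ok]
  2: obs=z cand={2,4} pick 4 [1->4 ok]
  3: obs=z cand={2,4} pick 2 [4->2 ok]
  4: obs=z cand={2,4} pick 2 [2->2 ok]
  5: obs=x cand={0,3} pick 0 [2->0 ok]
  6: obs=z cand={2,4} pick 4 [0->4 ok]
  7: obs=z cand={2,4} pick 2 [4->2 ok]
  8: obs=z cand={2,4} pick 2 [2->2 ok]
  9: obs=z cand={2,4} pick 4 [2->4 ok]
  10: obs=z cand={2,4} pick 4 [4->4 ok]

0,1,4,2,2,0,4,2,2,4,4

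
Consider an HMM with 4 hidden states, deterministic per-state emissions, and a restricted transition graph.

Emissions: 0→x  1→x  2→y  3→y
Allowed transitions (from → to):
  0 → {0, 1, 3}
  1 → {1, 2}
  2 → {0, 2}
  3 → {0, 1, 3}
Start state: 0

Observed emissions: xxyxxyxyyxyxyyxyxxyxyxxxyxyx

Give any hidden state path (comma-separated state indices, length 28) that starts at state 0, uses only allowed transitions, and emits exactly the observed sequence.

  [0] x  {0,1}  => 0  start
  [1] x  {0,1}  => 1  0->1 ok
  [2] y  {2,3}  => 2  1->2 ok
  [3] x  {0,1}  => 0  2->0 ok
  [4] x  {0,1}  => 1  0->1 ok
  [5] y  {2,3}  => 2  1->2 ok
  [6] x  {0,1}  => 0  2->0 ok
  [7] y  {2,3}  => 3  0->3 ok
  [8] y  {2,3}  => 3  3->3 ok
  [9] x  {0,1}  => 1  3->1 ok
  [10] y  {2,3}  => 2  1->2 ok
  [11] x  {0,1}  => 0  2->0 ok
  [12] y  {2,3}  => 3  0->3 ok
  [13] y  {2,3}  => 3  3->3 ok
  [14] x  {0,1}  => 0  3->0 ok
  [15] y  {2,3}  => 3  0->3 ok
  [16] x  {0,1}  => 0  3->0 ok
  [17] x  {0,1}  => 0  0->0 ok
  [18] y  {2,3}  => 3  0->3 ok
  [19] x  {0,1}  => 1  3->1 ok
  [20] y  {2,3}  => 2  1->2 ok
  [21] x  {0,1}  => 0  2->0 ok
  [22] x  {0,1}  => 0  0->0 ok
  [23] x  {0,1}  => 1  0->1 ok
  [24] y  {2,3}  => 2  1->2 ok
  [25] x  {0,1}  => 0  2->0 ok
  [26] y  {2,3}  => 3  0->3 ok
  [27] x  {0,1}  => 0  3->0 ok

0,1,2,0,1,2,0,3,3,1,2,0,3,3,0,3,0,0,3,1,2,0,0,1,2,0,3,0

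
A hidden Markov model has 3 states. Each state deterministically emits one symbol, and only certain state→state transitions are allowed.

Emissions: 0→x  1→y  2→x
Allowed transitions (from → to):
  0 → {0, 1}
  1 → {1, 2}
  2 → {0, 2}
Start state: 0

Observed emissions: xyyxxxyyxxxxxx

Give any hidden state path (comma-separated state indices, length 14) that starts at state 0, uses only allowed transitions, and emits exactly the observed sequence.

  t0 'x' -> {0,2}, take 0 (start)
  t1 'y' -> {1}, take 1 (0->1 ok)
  t2 'y' -> {1}, take 1 (1->1 ok)
  t3 'x' -> {0,2}, take 2 (1->2 ok)
  t4 'x' -> {0,2}, take 2 (2->2 ok)
  t5 'x' -> {0,2}, take 0 (2->0 ok)
  t6 'y' -> {1}, take 1 (0->1 ok)
  t7 'y' -> {1}, take 1 (1->1 ok)
  t8 'x' -> {0,2}, take 2 (1->2 ok)
  t9 'x' -> {0,2}, take 2 (2->2 ok)
  t10 'x' -> {0,2}, take 0 (2->0 ok)
  t11 'x' -> {0,2}, take 0 (0->0 ok)
  t12 'x' -> {0,2}, take 0 (0->0 ok)
  t13 'x' -> {0,2}, take 0 (0->0 ok)

0,1,1,2,2,0,1,1,2,2,0,0,0,0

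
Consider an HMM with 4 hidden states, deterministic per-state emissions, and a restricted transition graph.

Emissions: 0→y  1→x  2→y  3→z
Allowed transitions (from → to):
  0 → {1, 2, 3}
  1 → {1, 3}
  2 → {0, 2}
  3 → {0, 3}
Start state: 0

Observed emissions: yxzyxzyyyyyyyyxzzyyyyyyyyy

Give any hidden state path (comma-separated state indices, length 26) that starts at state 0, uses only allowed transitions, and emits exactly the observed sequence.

  [0] y  {0,2}  => 0  start
  [1] x  {1}  => 1  0->1 ok
  [2] z  {3}  => 3  1->3 ok
  [3] y  {0,2}  => 0  3->0 ok
  [4] x  {1}  => 1  0->1 ok
  [5] z  {3}  => 3  1->3 ok
  [6] y  {0,2}  => 0  3->0 ok
  [7] y  {0,2}  => 2  0->2 ok
  [8] y  {0,2}  => 0  2->0 ok
  [9] y  {0,2}  => 2  0->2 ok
  [10] y  {0,2}  => 2  2->2 ok
  [11] y  {0,2}  => 0  2->0 ok
  [12] y  {0,2}  => 2  0->2 ok
  [13] y  {0,2}  => 0  2->0 ok
  [14] x  {1}  => 1  0->1 ok
  [15] z  {3}  => 3  1->3 ok
  [16] z  {3}  => 3  3->3 ok
  [17] y  {0,2}  => 0  3->0 ok
  [18] y  {0,2}  => 2  0->2 ok
  [19] y  {0,2}  => 0  2->0 ok
  [20] y  {0,2}  => 2  0->2 ok
  [21] y  {0,2}  => 0  2->0 ok
  [22] y  {0,2}  => 2  0->2 ok
  [23] y  {0,2}  => 2  2->2 ok
  [24] y  {0,2}  => 2  2->2 ok
  [25] y  {0,2}  => 2  2->2 ok

0,1,3,0,1,3,0,2,0,2,2,0,2,0,1,3,3,0,2,0,2,0,2,2,2,2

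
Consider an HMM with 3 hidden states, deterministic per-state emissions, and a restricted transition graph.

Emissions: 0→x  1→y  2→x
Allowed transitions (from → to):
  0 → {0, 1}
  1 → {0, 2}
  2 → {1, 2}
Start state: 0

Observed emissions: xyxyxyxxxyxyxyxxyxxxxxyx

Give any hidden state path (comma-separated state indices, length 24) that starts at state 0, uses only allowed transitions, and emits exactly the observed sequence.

  [0] x  {0,2}  => 0  start
  [1] y  {1}  => 1  0->1 ok
  [2] x  {0,2}  => 2  1->2 ok
  [3] y  {1}  => 1  2->1 ok
  [4] x  {0,2}  => 0  1->0 ok
  [5] y  {1}  => 1  0->1 ok
  [6] x  {0,2}  => 0  1->0 ok
  [7] x  {0,2}  => 0  0->0 ok
  [8] x  {0,2}  => 0  0->0 ok
  [9] y  {1}  => 1  0->1 ok
  [10] x  {0,2}  => 2  1->2 ok
  [11] y  {1}  => 1  2->1 ok
  [12] x  {0,2}  => 0  1->0 ok
  [13] y  {1}  => 1  0->1 ok
  [14] x  {0,2}  => 0  1->0 ok
  [15] x  {0,2}  => 0  0->0 ok
  [16] y  {1}  => 1  0->1 ok
  [17] x  {0,2}  => 2  1->2 ok
  [18] x  {0,2}  => 2  2->2 ok
  [19] x  {0,2}  => 2  2->2 ok
  [20] x  {0,2}  => 2  2->2 ok
  [21] x  {0,2}  => 2  2->2 ok
  [22] y  {1}  => 1  2->1 ok
  [23] x  {0,2}  => 0  1->0 ok

0,1,2,1,0,1,0,0,0,1,2,1,0,1,0,0,1,2,2,2,2,2,1,0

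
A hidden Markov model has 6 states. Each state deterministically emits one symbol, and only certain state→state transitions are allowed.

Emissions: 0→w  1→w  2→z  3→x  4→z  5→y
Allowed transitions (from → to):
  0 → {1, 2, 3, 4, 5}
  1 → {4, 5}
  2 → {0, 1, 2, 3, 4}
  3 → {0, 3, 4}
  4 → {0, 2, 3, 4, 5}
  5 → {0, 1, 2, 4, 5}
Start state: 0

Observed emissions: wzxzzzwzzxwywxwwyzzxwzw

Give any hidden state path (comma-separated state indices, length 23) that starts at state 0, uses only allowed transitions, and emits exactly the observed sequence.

  t0 'w' -> {0,1}, take 0 (start)
  t1 'z' -> {2,4}, take 4 (0->4 ok)
  t2 'x' -> {3}, take 3 (4->3 ok)
  t3 'z' -> {2,4}, take 4 (3->4 ok)
  t4 'z' -> {2,4}, take 4 (4->4 ok)
  t5 'z' -> {2,4}, take 2 (4->2 ok)
  t6 'w' -> {0,1}, take 0 (2->0 ok)
  t7 'z' -> {2,4}, take 4 (0->4 ok)
  t8 'z' -> {2,4}, take 4 (4->4 ok)
  t9 'x' -> {3}, take 3 (4->3 ok)
  t10 'w' -> {0,1}, take 0 (3->0 ok)
  t11 'y' -> {5}, take 5 (0->5 ok)
  t12 'w' -> {0,1}, take 0 (5->0 ok)
  t13 'x' -> {3}, take 3 (0->3 ok)
  t14 'w' -> {0,1}, take 0 (3->0 ok)
  t15 'w' -> {0,1}, take 1 (0->1 ok)
  t16 'y' -> {5}, take 5 (1->5 ok)
  t17 'z' -> {2,4}, take 2 (5->2 ok)
  t18 'z' -> {2,4}, take 4 (2->4 ok)
  t19 'x' -> {3}, take 3 (4->3 ok)
  t20 'w' -> {0,1}, take 0 (3->0 ok)
  t21 'z' -> {2,4}, take 4 (0->4 ok)
  t22 'w' -> {0,1}, take 0 (4->0 ok)

0,4,3,4,4,2,0,4,4,3,0,5,0,3,0,1,5,2,4,3,0,4,0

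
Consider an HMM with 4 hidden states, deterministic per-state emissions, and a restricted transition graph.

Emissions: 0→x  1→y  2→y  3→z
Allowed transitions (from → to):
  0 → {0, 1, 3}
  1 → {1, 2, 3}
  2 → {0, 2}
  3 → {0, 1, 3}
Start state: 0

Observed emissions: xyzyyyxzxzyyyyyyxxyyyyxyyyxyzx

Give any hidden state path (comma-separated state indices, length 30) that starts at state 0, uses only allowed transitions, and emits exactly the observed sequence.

0,1,3,1,2,2,0,3,0,3,1,1,1,1,1,2,0,0,1,1,2,2,0,1,1,2,0,1,3,0

  t0 'x' -> {0}, take 0 (start)
  t1 'y' -> {1,2}, take 1 (0->1 ok)
  t2 'z' -> {3}, take 3 (1->3 ok)
  t3 'y' -> {1,2}, take 1 (3->1 ok)
  t4 'y' -> {1,2}, take 2 (1->2 ok)
  t5 'y' -> {1,2}, take 2 (2->2 ok)
  t6 'x' -> {0}, take 0 (2->0 ok)
  t7 'z' -> {3}, take 3 (0->3 ok)
  t8 'x' -> {0}, take 0 (3->0 ok)
  t9 'z' -> {3}, take 3 (0->3 ok)
  t10 'y' -> {1,2}, take 1 (3->1 ok)
  t11 'y' -> {1,2}, take 1 (1->1 ok)
  t12 'y' -> {1,2}, take 1 (1->1 ok)
  t13 'y' -> {1,2}, take 1 (1->1 ok)
  t14 'y' -> {1,2}, take 1 (1->1 ok)
  t15 'y' -> {1,2}, take 2 (1->2 ok)
  t16 'x' -> {0}, take 0 (2->0 ok)
  t17 'x' -> {0}, take 0 (0->0 ok)
  t18 'y' -> {1,2}, take 1 (0->1 ok)
  t19 'y' -> {1,2}, take 1 (1->1 ok)
  t20 'y' -> {1,2}, take 2 (1->2 ok)
  t21 'y' -> {1,2}, take 2 (2->2 ok)
  t22 'x' -> {0}, take 0 (2->0 ok)
  t23 'y' -> {1,2}, take 1 (0->1 ok)
  t24 'y' -> {1,2}, take 1 (1->1 ok)
  t25 'y' -> {1,2}, take 2 (1->2 ok)
  t26 'x' -> {0}, take 0 (2->0 ok)
  t27 'y' -> {1,2}, take 1 (0->1 ok)
  t28 'z' -> {3}, take 3 (1->3 ok)
  t29 'x' -> {0}, take 0 (3->0 ok)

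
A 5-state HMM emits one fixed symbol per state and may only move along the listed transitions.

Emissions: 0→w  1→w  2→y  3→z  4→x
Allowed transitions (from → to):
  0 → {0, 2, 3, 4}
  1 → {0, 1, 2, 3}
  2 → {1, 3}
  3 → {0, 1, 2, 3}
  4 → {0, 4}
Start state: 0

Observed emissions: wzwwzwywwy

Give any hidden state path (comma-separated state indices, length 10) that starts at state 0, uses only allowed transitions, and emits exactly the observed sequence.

0,3,1,1,3,1,2,1,1,2

  0: obs=w cand={0,1} pick 0 [start]
  1: obs=z cand={3} pick 3 [0->3 ok]
  2: obs=w cand={0,1} pick 1 [3->1 ok]
  3: obs=w cand={0,1} pick 1 [1->1 ok]
  4: obs=z cand={3} pick 3 [1->3 ok]
  5: obs=w cand={0,1} pick 1 [3->1 ok]
  6: obs=y cand={2} pick 2 [1->2 ok]
  7: obs=w cand={0,1} pick 1 [2->1 ok]
  8: obs=w cand={0,1} pick 1 [1->1 ok]
  9: obs=y cand={2} pick 2 [1->2 ok]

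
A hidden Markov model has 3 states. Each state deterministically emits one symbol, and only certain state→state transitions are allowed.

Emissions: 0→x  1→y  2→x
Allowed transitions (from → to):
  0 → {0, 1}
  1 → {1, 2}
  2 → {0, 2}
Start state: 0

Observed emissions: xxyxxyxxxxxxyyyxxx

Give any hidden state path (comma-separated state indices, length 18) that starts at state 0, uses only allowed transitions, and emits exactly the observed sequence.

0,0,1,2,0,1,2,2,2,2,0,0,1,1,1,2,2,0

  [0] x  {0,2}  => 0  start
  [1] x  {0,2}  => 0  0->0 ok
  [2] y  {1}  => 1  0->1 ok
  [3] x  {0,2}  => 2  1->2 ok
  [4] x  {0,2}  => 0  2->0 ok
  [5] y  {1}  => 1  0->1 ok
  [6] x  {0,2}  => 2  1->2 ok
  [7] x  {0,2}  => 2  2->2 ok
  [8] x  {0,2}  => 2  2->2 ok
  [9] x  {0,2}  => 2  2->2 ok
  [10] x  {0,2}  => 0  2->0 ok
  [11] x  {0,2}  => 0  0->0 ok
  [12] y  {1}  => 1  0->1 ok
  [13] y  {1}  => 1  1->1 ok
  [14] y  {1}  => 1  1->1 ok
  [15] x  {0,2}  => 2  1->2 ok
  [16] x  {0,2}  => 2  2->2 ok
  [17] x  {0,2}  => 0  2->0 ok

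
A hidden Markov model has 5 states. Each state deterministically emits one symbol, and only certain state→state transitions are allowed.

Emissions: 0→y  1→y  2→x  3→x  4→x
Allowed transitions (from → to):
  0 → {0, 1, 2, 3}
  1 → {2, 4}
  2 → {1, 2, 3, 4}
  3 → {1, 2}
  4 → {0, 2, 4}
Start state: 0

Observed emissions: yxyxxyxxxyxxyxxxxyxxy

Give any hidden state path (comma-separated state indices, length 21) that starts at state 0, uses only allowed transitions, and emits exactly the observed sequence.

0,2,1,2,4,0,2,2,2,1,4,2,1,4,4,2,3,1,2,4,0

  t0 'y' -> {0,1}, take 0 (start)
  t1 'x' -> {2,3,4}, take 2 (0->2 ok)
  t2 'y' -> {0,1}, take 1 (2->1 ok)
  t3 'x' -> {2,3,4}, take 2 (1->2 ok)
  t4 'x' -> {2,3,4}, take 4 (2->4 ok)
  t5 'y' -> {0,1}, take 0 (4->0 ok)
  t6 'x' -> {2,3,4}, take 2 (0->2 ok)
  t7 'x' -> {2,3,4}, take 2 (2->2 ok)
  t8 'x' -> {2,3,4}, take 2 (2->2 ok)
  t9 'y' -> {0,1}, take 1 (2->1 ok)
  t10 'x' -> {2,3,4}, take 4 (1->4 ok)
  t11 'x' -> {2,3,4}, take 2 (4->2 ok)
  t12 'y' -> {0,1}, take 1 (2->1 ok)
  t13 'x' -> {2,3,4}, take 4 (1->4 ok)
  t14 'x' -> {2,3,4}, take 4 (4->4 ok)
  t15 'x' -> {2,3,4}, take 2 (4->2 ok)
  t16 'x' -> {2,3,4}, take 3 (2->3 ok)
  t17 'y' -> {0,1}, take 1 (3->1 ok)
  t18 'x' -> {2,3,4}, take 2 (1->2 ok)
  t19 'x' -> {2,3,4}, take 4 (2->4 ok)
  t20 'y' -> {0,1}, take 0 (4->0 ok)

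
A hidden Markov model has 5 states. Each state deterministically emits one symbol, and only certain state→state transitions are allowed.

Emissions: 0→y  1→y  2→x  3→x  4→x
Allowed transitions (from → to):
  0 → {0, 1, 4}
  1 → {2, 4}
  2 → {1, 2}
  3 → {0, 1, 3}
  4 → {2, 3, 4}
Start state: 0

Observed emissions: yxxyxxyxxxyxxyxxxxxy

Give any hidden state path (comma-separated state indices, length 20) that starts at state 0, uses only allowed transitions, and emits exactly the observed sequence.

0,4,3,0,4,3,0,4,4,3,1,2,2,1,4,4,4,4,3,0

  pos 0: y in {0,1}, choose 0; start
  pos 1: x in {2,3,4}, choose 4; 0->4 ok
  pos 2: x in {2,3,4}, choose 3; 4->3 ok
  pos 3: y in {0,1}, choose 0; 3->0 ok
  pos 4: x in {2,3,4}, choose 4; 0->4 ok
  pos 5: x in {2,3,4}, choose 3; 4->3 ok
  pos 6: y in {0,1}, choose 0; 3->0 ok
  pos 7: x in {2,3,4}, choose 4; 0->4 ok
  pos 8: x in {2,3,4}, choose 4; 4->4 ok
  pos 9: x in {2,3,4}, choose 3; 4->3 ok
  pos 10: y in {0,1}, choose 1; 3->1 ok
  pos 11: x in {2,3,4}, choose 2; 1->2 ok
  pos 12: x in {2,3,4}, choose 2; 2->2 ok
  pos 13: y in {0,1}, choose 1; 2->1 ok
  pos 14: x in {2,3,4}, choose 4; 1->4 ok
  pos 15: x in {2,3,4}, choose 4; 4->4 ok
  pos 16: x in {2,3,4}, choose 4; 4->4 ok
  pos 17: x in {2,3,4}, choose 4; 4->4 ok
  pos 18: x in {2,3,4}, choose 3; 4->3 ok
  pos 19: y in {0,1}, choose 0; 3->0 ok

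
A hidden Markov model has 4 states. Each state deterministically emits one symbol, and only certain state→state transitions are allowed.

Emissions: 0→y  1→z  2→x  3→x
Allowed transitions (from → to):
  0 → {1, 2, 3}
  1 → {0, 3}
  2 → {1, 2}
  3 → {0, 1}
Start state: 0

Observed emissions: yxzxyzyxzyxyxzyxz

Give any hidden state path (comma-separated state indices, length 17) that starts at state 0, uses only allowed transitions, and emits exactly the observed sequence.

0,2,1,3,0,1,0,3,1,0,3,0,2,1,0,2,1

  t0 'y' -> {0}, take 0 (start)
  t1 'x' -> {2,3}, take 2 (0->2 ok)
  t2 'z' -> {1}, take 1 (2->1 ok)
  t3 'x' -> {2,3}, take 3 (1->3 ok)
  t4 'y' -> {0}, take 0 (3->0 ok)
  t5 'z' -> {1}, take 1 (0->1 ok)
  t6 'y' -> {0}, take 0 (1->0 ok)
  t7 'x' -> {2,3}, take 3 (0->3 ok)
  t8 'z' -> {1}, take 1 (3->1 ok)
  t9 'y' -> {0}, take 0 (1->0 ok)
  t10 'x' -> {2,3}, take 3 (0->3 ok)
  t11 'y' -> {0}, take 0 (3->0 ok)
  t12 'x' -> {2,3}, take 2 (0->2 ok)
  t13 'z' -> {1}, take 1 (2->1 ok)
  t14 'y' -> {0}, take 0 (1->0 ok)
  t15 'x' -> {2,3}, take 2 (0->2 ok)
  t16 'z' -> {1}, take 1 (2->1 ok)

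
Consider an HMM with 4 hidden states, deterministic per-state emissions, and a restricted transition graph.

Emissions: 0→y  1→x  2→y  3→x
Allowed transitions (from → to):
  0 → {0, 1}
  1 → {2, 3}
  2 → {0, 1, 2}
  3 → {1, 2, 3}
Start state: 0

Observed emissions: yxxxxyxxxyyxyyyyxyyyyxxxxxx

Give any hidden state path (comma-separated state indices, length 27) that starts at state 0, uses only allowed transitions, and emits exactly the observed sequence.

  0: obs=y cand={0,2} pick 0 [start]
  1: obs=x cand={1,3} pick 1 [0->1 ok]
  2: obs=x cand={1,3} pick 3 [1->3 ok]
  3: obs=x cand={1,3} pick 3 [3->3 ok]
  4: obs=x cand={1,3} pick 1 [3->1 ok]
  5: obs=y cand={0,2} pick 2 [1->2 ok]
  6: obs=x cand={1,3} pick 1 [2->1 ok]
  7: obs=x cand={1,3} pick 3 [1->3 ok]
  8: obs=x cand={1,3} pick 1 [3->1 ok]
  9: obs=y cand={0,2} pick 2 [1->2 ok]
  10: obs=y cand={0,2} pick 0 [2->0 ok]
  11: obs=x cand={1,3} pick 1 [0->1 ok]
  12: obs=y cand={0,2} pick 2 [1->2 ok]
  13: obs=y cand={0,2} pick 2 [2->2 ok]
  14: obs=y cand={0,2} pick 0 [2->0 ok]
  15: obs=y cand={0,2} pick 0 [0->0 ok]
  16: obs=x cand={1,3} pick 1 [0->1 ok]
  17: obs=y cand={0,2} pick 2 [1->2 ok]
  18: obs=y cand={0,2} pick 0 [2->0 ok]
  19: obs=y cand={0,2} pick 0 [0->0 ok]
  20: obs=y cand={0,2} pick 0 [0->0 ok]
  21: obs=x cand={1,3} pick 1 [0->1 ok]
  22: obs=x cand={1,3} pick 3 [1->3 ok]
  23: obs=x cand={1,3} pick 1 [3->1 ok]
  24: obs=x cand={1,3} pick 3 [1->3 ok]
  25: obs=x cand={1,3} pick 3 [3->3 ok]
  26: obs=x cand={1,3} pick 3 [3->3 ok]

0,1,3,3,1,2,1,3,1,2,0,1,2,2,0,0,1,2,0,0,0,1,3,1,3,3,3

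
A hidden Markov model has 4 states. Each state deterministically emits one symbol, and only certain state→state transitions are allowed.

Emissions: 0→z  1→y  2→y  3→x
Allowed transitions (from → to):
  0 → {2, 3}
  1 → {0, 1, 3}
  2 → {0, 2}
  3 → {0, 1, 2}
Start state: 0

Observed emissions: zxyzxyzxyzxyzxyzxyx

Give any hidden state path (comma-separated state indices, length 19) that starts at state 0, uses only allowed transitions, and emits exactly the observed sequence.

0,3,2,0,3,2,0,3,2,0,3,2,0,3,1,0,3,1,3

  [0] z  {0}  => 0  start
  [1] x  {3}  => 3  0->3 ok
  [2] y  {1,2}  => 2  3->2 ok
  [3] z  {0}  => 0  2->0 ok
  [4] x  {3}  => 3  0->3 ok
  [5] y  {1,2}  => 2  3->2 ok
  [6] z  {0}  => 0  2->0 ok
  [7] x  {3}  => 3  0->3 ok
  [8] y  {1,2}  => 2  3->2 ok
  [9] z  {0}  => 0  2->0 ok
  [10] x  {3}  => 3  0->3 ok
  [11] y  {1,2}  => 2  3->2 ok
  [12] z  {0}  => 0  2->0 ok
  [13] x  {3}  => 3  0->3 ok
  [14] y  {1,2}  => 1  3->1 ok
  [15] z  {0}  => 0  1->0 ok
  [16] x  {3}  => 3  0->3 ok
  [17] y  {1,2}  => 1  3->1 ok
  [18] x  {3}  => 3  1->3 ok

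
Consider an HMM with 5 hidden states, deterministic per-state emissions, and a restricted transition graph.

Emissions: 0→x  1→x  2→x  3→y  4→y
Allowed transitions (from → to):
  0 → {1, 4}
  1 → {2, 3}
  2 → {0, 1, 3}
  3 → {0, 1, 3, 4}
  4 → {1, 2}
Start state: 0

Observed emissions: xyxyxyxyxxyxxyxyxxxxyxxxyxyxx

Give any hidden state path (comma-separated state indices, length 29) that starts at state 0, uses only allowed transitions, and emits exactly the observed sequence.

  0: obs=x cand={0,1,2} pick 0 [start]
  1: obs=y cand={3,4} pick 4 [0->4 ok]
  2: obs=x cand={0,1,2} pick 1 [4->1 ok]
  3: obs=y cand={3,4} pick 3 [1->3 ok]
  4: obs=x cand={0,1,2} pick 0 [3->0 ok]
  5: obs=y cand={3,4} pick 4 [0->4 ok]
  6: obs=x cand={0,1,2} pick 1 [4->1 ok]
  7: obs=y cand={3,4} pick 3 [1->3 ok]
  8: obs=x cand={0,1,2} pick 1 [3->1 ok]
  9: obs=x cand={0,1,2} pick 2 [1->2 ok]
  10: obs=y cand={3,4} pick 3 [2->3 ok]
  11: obs=x cand={0,1,2} pick 0 [3->0 ok]
  12: obs=x cand={0,1,2} pick 1 [0->1 ok]
  13: obs=y cand={3,4} pick 3 [1->3 ok]
  14: obs=x cand={0,1,2} pick 1 [3->1 ok]
  15: obs=y cand={3,4} pick 3 [1->3 ok]
  16: obs=x cand={0,1,2} pick 1 [3->1 ok]
  17: obs=x cand={0,1,2} pick 2 [1->2 ok]
  18: obs=x cand={0,1,2} pick 0 [2->0 ok]
  19: obs=x cand={0,1,2} pick 1 [0->1 ok]
  20: obs=y cand={3,4} pick 3 [1->3 ok]
  21: obs=x cand={0,1,2} pick 0 [3->0 ok]
  22: obs=x cand={0,1,2} pick 1 [0->1 ok]
  23: obs=x cand={0,1,2} pick 2 [1->2 ok]
  24: obs=y cand={3,4} pick 3 [2->3 ok]
  25: obs=x cand={0,1,2} pick 0 [3->0 ok]
  26: obs=y cand={3,4} pick 4 [0->4 ok]
  27: obs=x cand={0,1,2} pick 1 [4->1 ok]
  28: obs=x cand={0,1,2} pick 2 [1->2 ok]

0,4,1,3,0,4,1,3,1,2,3,0,1,3,1,3,1,2,0,1,3,0,1,2,3,0,4,1,2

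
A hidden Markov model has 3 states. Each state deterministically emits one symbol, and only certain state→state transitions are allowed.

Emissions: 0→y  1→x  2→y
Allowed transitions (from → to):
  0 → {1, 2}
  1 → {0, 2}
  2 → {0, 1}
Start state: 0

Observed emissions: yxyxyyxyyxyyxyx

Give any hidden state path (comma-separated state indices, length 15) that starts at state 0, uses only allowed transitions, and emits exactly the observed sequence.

  pos 0: y in {0,2}, choose 0; start
  pos 1: x in {1}, choose 1; 0->1 ok
  pos 2: y in {0,2}, choose 0; 1->0 ok
  pos 3: x in {1}, choose 1; 0->1 ok
  pos 4: y in {0,2}, choose 0; 1->0 ok
  pos 5: y in {0,2}, choose 2; 0->2 ok
  pos 6: x in {1}, choose 1; 2->1 ok
  pos 7: y in {0,2}, choose 2; 1->2 ok
  pos 8: y in {0,2}, choose 0; 2->0 ok
  pos 9: x in {1}, choose 1; 0->1 ok
  pos 10: y in {0,2}, choose 0; 1->0 ok
  pos 11: y in {0,2}, choose 2; 0->2 ok
  pos 12: x in {1}, choose 1; 2->1 ok
  pos 13: y in {0,2}, choose 0; 1->0 ok
  pos 14: x in {1}, choose 1; 0->1 ok

0,1,0,1,0,2,1,2,0,1,0,2,1,0,1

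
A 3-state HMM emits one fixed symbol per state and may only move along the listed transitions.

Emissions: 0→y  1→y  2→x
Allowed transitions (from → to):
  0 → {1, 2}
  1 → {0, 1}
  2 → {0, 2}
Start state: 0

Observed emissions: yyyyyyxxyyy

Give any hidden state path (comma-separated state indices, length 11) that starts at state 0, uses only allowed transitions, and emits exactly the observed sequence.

  0: obs=y cand={0,1} pick 0 [start]
  1: obs=y cand={0,1} pick 1 [0->1 ok]
  2: obs=y cand={0,1} pick 0 [1->0 ok]
  3: obs=y cand={0,1} pick 1 [0->1 ok]
  4: obs=y cand={0,1} pick 1 [1->1 ok]
  5: obs=y cand={0,1} pick 0 [1->0 ok]
  6: obs=x cand={2} pick 2 [0->2 ok]
  7: obs=x cand={2} pick 2 [2->2 ok]
  8: obs=y cand={0,1} pick 0 [2->0 ok]
  9: obs=y cand={0,1} pick 1 [0->1 ok]
  10: obs=y cand={0,1} pick 1 [1->1 ok]

0,1,0,1,1,0,2,2,0,1,1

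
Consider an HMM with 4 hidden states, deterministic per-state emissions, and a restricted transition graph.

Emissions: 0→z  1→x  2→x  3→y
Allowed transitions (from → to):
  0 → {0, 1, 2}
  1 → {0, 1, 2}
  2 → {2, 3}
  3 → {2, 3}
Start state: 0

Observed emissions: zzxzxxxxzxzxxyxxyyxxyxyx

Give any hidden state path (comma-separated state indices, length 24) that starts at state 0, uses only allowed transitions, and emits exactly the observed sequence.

  [0] z  {0}  => 0  start
  [1] z  {0}  => 0  0->0 ok
  [2] x  {1,2}  => 1  0->1 ok
  [3] z  {0}  => 0  1->0 ok
  [4] x  {1,2}  => 1  0->1 ok
  [5] x  {1,2}  => 1  1->1 ok
  [6] x  {1,2}  => 1  1->1 ok
  [7] x  {1,2}  => 1  1->1 ok
  [8] z  {0}  => 0  1->0 ok
  [9] x  {1,2}  => 1  0->1 ok
  [10] z  {0}  => 0  1->0 ok
  [11] x  {1,2}  => 1  0->1 ok
  [12] x  {1,2}  => 2  1->2 ok
  [13] y  {3}  => 3  2->3 ok
  [14] x  {1,2}  => 2  3->2 ok
  [15] x  {1,2}  => 2  2->2 ok
  [16] y  {3}  => 3  2->3 ok
  [17] y  {3}  => 3  3->3 ok
  [18] x  {1,2}  => 2  3->2 ok
  [19] x  {1,2}  => 2  2->2 ok
  [20] y  {3}  => 3  2->3 ok
  [21] x  {1,2}  => 2  3->2 ok
  [22] y  {3}  => 3  2->3 ok
  [23] x  {1,2}  => 2  3->2 ok

0,0,1,0,1,1,1,1,0,1,0,1,2,3,2,2,3,3,2,2,3,2,3,2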